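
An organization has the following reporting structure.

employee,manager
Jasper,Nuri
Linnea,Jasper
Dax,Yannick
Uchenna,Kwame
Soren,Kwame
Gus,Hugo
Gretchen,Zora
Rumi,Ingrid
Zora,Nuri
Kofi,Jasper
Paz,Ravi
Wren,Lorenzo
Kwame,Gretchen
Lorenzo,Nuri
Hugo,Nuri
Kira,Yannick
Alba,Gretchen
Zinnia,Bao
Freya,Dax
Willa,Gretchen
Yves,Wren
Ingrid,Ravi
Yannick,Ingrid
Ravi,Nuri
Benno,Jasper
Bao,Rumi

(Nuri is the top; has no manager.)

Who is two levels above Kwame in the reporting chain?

Kwame reports to Gretchen, and Gretchen reports to Zora. So Kwame's skip-level manager is Zora.

Zora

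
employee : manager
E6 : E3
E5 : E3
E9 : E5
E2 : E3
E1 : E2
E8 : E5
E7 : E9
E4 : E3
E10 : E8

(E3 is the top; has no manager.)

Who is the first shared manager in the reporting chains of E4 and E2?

E4's chain of managers is E3. E2's chain of managers is E3. The first manager that appears in both chains is E3.

E3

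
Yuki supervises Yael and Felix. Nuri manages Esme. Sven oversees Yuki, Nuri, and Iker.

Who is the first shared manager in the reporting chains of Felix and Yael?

Yuki

Felix's chain of managers is Yuki, Sven. Yael's chain of managers is Yuki, Sven. The first manager that appears in both chains is Yuki.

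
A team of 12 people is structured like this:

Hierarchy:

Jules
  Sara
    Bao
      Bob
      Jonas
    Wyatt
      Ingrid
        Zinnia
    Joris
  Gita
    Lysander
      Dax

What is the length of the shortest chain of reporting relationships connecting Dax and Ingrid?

6

Dax is 3 levels below Jules, and Ingrid is 3 levels below Jules (their lowest common manager). The shortest path runs up from Dax to Jules and back down to Ingrid: 3 + 3 = 6 links.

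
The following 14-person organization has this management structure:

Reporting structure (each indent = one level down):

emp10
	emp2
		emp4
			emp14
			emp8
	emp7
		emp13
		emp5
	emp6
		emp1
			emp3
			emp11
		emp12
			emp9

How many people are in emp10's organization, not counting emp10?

13

emp10 directly manages emp2, emp7, emp6. Under emp2: emp4, emp8, emp14 (3). Under emp7: emp5, emp13 (2). Under emp6: emp12, emp9, emp1, emp11, emp3 (5). So emp10's organization is 3 direct reports plus everyone under them: 4 + 3 + 6 = 13.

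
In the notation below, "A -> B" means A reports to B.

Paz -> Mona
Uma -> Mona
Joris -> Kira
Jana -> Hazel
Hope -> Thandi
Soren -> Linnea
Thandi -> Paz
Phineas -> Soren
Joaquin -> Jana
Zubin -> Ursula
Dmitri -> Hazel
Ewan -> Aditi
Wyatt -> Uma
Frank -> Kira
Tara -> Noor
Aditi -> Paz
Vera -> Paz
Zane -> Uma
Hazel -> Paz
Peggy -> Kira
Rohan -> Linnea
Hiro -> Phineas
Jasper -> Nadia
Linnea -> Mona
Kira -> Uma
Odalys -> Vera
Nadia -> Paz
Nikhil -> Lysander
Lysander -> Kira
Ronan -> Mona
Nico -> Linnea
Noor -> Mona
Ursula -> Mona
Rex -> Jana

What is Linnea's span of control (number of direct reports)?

Linnea directly manages Nico, Soren, Rohan. That is 3 direct reports.

3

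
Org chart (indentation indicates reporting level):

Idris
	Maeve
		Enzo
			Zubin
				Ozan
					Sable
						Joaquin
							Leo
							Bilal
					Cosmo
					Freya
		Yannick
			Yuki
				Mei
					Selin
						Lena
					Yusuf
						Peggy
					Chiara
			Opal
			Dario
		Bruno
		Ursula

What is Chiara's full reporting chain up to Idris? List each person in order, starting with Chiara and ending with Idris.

Chiara -> Mei -> Yuki -> Yannick -> Maeve -> Idris

Chiara reports to Mei. Mei reports to Yuki. Yuki reports to Yannick. Yannick reports to Maeve. Maeve reports to Idris. Idris is at the top.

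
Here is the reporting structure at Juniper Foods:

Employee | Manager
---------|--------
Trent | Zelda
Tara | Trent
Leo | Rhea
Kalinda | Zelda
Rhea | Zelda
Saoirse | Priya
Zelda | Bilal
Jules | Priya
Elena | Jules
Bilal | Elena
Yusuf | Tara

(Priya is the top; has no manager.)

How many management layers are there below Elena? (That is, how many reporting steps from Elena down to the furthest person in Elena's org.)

5

The longest chain under Elena runs Elena → Bilal → Zelda → Trent → Tara → Yusuf, which is 5 levels below Elena.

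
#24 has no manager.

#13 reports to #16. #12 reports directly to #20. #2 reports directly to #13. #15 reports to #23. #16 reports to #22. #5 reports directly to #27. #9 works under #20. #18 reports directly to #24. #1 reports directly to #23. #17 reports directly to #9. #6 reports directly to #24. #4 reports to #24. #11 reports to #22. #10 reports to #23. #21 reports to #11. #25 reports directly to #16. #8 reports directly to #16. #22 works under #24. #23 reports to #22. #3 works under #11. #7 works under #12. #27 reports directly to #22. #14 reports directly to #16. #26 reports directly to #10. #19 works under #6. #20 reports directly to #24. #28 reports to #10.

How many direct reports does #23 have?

#23 directly manages #1, #10, #15. That is 3 direct reports.

3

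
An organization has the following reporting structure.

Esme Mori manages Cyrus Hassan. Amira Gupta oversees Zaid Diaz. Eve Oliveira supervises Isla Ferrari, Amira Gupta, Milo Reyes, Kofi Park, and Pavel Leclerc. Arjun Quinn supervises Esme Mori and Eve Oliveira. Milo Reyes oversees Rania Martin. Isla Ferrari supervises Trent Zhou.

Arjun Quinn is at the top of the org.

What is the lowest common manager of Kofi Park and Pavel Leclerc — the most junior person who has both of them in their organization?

Eve Oliveira

Kofi Park's chain of managers is Eve Oliveira, Arjun Quinn. Pavel Leclerc's chain of managers is Eve Oliveira, Arjun Quinn. The first manager that appears in both chains is Eve Oliveira.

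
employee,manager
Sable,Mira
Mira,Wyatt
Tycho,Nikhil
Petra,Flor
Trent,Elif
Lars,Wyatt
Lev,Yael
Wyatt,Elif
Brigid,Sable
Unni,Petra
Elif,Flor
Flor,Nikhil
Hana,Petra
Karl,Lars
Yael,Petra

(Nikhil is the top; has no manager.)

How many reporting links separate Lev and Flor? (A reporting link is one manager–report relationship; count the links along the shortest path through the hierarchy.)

Lev is in Flor's organization: the chain from Lev up to Flor is Lev → Yael → Petra → Flor, which is 3 links.

3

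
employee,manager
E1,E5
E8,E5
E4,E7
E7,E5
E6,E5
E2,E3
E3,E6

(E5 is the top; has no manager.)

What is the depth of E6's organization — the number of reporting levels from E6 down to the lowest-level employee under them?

The longest chain under E6 runs E6 → E3 → E2, which is 2 levels below E6.

2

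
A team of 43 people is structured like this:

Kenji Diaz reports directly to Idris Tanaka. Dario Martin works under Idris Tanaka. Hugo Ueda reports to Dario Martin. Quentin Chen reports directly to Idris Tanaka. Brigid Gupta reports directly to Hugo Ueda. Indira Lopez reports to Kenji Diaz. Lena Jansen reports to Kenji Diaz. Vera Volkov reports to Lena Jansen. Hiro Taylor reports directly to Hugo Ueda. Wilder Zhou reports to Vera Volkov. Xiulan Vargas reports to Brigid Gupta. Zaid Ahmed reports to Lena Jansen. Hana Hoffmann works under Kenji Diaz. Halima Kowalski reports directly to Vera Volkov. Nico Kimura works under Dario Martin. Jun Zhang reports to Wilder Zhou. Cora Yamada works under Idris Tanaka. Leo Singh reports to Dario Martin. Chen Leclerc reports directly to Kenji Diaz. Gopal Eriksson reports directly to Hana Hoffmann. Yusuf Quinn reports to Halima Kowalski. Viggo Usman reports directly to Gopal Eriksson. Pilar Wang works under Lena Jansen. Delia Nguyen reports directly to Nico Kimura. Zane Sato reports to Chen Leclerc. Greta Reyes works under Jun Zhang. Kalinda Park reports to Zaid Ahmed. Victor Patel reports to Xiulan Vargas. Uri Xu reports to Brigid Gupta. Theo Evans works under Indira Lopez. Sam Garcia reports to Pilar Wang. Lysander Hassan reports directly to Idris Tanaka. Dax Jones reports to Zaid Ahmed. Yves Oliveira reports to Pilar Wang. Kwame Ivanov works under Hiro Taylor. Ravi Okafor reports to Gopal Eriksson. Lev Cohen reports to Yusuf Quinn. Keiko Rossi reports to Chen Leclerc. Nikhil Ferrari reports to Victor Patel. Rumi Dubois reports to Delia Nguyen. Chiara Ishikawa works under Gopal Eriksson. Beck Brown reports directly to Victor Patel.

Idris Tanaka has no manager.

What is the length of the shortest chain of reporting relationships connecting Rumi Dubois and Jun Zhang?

Rumi Dubois is 4 levels below Idris Tanaka, and Jun Zhang is 5 levels below Idris Tanaka (their lowest common manager). The shortest path runs up from Rumi Dubois to Idris Tanaka and back down to Jun Zhang: 4 + 5 = 9 links.

9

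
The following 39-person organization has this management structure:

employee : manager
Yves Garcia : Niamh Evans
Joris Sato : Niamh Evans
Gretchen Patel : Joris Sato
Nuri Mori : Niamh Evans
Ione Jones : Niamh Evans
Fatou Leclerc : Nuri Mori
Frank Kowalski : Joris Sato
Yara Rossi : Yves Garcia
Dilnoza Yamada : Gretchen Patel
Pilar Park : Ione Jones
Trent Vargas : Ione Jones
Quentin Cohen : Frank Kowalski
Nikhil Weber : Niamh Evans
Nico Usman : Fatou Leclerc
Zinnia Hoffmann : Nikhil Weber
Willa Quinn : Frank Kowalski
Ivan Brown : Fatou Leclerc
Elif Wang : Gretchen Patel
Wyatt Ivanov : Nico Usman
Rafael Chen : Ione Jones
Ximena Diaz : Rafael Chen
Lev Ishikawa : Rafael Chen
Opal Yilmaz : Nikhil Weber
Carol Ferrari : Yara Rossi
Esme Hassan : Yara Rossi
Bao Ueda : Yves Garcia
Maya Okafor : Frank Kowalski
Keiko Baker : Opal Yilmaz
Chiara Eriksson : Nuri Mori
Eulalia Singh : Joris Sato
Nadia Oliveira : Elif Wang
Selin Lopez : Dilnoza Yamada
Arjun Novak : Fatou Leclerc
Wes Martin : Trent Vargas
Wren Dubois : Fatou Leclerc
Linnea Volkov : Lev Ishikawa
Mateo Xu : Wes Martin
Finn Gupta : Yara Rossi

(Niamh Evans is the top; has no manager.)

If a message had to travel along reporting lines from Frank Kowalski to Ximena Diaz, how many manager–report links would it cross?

5

Frank Kowalski is 2 levels below Niamh Evans, and Ximena Diaz is 3 levels below Niamh Evans (their lowest common manager). The shortest path runs up from Frank Kowalski to Niamh Evans and back down to Ximena Diaz: 2 + 3 = 5 links.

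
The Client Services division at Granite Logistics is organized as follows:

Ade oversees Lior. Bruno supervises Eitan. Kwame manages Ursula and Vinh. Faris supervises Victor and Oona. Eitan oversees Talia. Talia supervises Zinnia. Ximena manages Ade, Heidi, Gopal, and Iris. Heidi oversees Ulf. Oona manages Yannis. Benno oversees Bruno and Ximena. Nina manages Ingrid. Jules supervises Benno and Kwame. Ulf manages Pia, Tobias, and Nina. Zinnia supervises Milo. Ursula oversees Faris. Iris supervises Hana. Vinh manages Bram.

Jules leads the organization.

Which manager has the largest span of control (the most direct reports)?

Direct-report counts: Jules has 2; Benno has 2; Ximena has 4; Iris has 1; Heidi has 1; Ulf has 3; Nina has 1; Ade has 1; Bruno has 1; Eitan has 1; Talia has 1; Zinnia has 1; Kwame has 2; Vinh has 1; Ursula has 1; Faris has 2; Oona has 1. The largest is 4, held by Ximena.

Ximena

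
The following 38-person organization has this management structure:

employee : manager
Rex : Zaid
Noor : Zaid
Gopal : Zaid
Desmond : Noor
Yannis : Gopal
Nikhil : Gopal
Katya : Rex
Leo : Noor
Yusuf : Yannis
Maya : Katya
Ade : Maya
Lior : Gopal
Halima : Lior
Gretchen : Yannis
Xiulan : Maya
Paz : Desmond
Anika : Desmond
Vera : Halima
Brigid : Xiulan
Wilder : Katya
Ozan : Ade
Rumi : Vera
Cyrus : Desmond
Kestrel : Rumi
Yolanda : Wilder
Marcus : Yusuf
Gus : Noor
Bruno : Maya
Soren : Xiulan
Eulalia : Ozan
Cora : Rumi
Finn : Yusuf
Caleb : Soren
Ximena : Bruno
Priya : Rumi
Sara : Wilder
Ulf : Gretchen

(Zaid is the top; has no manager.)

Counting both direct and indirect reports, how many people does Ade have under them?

Ade directly manages Ozan. Under Ozan: Eulalia (1). That's 2 in total.

2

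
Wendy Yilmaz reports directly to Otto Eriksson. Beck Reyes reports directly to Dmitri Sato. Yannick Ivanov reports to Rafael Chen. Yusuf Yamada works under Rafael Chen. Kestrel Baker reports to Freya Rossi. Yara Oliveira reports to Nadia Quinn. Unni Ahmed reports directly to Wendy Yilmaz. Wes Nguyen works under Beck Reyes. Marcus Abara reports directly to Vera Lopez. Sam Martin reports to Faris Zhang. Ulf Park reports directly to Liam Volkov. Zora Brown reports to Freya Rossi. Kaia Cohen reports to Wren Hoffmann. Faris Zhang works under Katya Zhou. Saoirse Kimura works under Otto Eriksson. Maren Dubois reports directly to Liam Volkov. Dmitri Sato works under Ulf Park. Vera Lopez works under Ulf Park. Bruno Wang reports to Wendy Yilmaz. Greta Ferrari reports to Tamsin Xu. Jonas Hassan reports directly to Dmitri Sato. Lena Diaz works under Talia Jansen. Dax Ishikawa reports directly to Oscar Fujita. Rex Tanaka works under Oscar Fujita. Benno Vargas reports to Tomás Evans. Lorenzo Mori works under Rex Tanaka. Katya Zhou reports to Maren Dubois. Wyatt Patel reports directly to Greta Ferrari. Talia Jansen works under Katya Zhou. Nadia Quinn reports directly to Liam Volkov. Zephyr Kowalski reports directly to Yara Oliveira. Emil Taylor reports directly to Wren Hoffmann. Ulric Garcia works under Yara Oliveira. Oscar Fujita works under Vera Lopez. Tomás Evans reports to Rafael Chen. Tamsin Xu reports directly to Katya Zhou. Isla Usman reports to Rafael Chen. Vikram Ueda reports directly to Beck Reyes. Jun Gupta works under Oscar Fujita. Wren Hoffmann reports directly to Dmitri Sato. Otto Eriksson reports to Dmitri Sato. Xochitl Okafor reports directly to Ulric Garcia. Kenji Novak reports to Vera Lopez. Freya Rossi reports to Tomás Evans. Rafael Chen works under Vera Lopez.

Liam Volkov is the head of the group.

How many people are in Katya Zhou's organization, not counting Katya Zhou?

7

Katya Zhou directly manages Talia Jansen, Tamsin Xu, Faris Zhang. Under Talia Jansen: Lena Diaz (1). Under Tamsin Xu: Greta Ferrari, Wyatt Patel (2). Under Faris Zhang: Sam Martin (1). So Katya Zhou's organization is 3 direct reports plus everyone under them: 2 + 3 + 2 = 7.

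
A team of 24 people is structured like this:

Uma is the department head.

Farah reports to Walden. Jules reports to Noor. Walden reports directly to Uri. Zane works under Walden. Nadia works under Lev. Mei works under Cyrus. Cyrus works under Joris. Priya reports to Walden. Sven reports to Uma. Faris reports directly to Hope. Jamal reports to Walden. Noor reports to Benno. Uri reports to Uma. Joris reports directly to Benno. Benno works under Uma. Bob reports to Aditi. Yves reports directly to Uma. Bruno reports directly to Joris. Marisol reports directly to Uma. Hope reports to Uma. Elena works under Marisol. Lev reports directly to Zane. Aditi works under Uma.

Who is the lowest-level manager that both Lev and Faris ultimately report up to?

Lev's chain of managers is Zane, Walden, Uri, Uma. Faris's chain of managers is Hope, Uma. The first manager that appears in both chains is Uma.

Uma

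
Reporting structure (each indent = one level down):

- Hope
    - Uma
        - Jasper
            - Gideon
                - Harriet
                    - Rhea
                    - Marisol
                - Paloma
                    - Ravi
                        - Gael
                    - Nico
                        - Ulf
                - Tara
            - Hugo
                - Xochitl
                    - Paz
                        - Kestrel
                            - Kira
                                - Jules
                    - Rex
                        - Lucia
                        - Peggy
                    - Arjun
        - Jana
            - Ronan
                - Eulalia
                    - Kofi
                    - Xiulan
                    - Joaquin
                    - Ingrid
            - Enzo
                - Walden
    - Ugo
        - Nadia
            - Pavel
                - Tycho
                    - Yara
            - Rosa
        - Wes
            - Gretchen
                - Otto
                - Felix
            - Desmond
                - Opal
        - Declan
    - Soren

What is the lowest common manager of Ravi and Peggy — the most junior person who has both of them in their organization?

Jasper

Ravi's chain of managers is Paloma, Gideon, Jasper, Uma, Hope. Peggy's chain of managers is Rex, Xochitl, Hugo, Jasper, Uma, Hope. The first manager that appears in both chains is Jasper.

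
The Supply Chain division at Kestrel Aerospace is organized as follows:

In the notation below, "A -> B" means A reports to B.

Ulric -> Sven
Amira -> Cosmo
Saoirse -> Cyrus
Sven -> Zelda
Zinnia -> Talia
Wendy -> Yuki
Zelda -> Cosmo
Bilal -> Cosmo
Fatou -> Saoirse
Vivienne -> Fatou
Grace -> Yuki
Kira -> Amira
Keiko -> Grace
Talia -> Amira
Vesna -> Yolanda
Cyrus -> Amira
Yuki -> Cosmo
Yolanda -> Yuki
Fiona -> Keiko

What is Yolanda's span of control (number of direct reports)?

1

Yolanda directly manages Vesna. That is 1 direct report.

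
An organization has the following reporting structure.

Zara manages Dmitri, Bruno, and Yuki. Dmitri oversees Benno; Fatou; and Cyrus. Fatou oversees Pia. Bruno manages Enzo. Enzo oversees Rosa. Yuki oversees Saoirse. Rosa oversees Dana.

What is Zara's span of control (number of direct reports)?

Zara directly manages Dmitri, Bruno, Yuki. That is 3 direct reports.

3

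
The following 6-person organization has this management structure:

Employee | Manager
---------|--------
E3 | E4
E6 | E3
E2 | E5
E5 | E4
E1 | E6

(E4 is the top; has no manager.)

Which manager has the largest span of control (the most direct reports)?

E4

Direct-report counts: E4 has 2; E3 has 1; E6 has 1; E5 has 1. The largest is 2, held by E4.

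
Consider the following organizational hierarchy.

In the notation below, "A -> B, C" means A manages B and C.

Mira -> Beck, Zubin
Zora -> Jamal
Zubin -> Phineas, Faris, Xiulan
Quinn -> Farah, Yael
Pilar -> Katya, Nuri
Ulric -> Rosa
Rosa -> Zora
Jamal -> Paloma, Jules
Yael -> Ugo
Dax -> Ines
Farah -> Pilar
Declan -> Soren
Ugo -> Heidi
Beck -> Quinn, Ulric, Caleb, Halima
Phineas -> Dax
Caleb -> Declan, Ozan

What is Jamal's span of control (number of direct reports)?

2

Jamal directly manages Paloma, Jules. That is 2 direct reports.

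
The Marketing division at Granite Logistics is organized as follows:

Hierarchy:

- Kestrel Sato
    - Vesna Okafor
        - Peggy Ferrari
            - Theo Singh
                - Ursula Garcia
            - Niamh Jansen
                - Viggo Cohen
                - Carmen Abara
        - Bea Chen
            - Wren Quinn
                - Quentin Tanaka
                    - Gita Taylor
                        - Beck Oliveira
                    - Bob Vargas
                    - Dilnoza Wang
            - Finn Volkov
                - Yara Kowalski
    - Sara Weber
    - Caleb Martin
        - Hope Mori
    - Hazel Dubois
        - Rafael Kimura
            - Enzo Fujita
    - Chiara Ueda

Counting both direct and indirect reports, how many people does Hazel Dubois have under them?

Hazel Dubois directly manages Rafael Kimura. Under Rafael Kimura: Enzo Fujita (1). That's 2 in total.

2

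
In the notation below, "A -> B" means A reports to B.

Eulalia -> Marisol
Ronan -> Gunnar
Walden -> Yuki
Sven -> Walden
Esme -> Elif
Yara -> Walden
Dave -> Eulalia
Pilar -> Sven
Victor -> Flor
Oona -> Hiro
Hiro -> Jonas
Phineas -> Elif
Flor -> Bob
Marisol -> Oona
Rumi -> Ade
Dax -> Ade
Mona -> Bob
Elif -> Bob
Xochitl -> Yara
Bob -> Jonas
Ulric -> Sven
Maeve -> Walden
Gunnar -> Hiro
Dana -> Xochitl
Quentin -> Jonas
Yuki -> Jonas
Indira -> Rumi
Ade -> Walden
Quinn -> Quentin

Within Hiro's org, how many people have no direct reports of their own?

2

The people in Hiro's organization with no one reporting to them are Ronan, Dave. That is 2.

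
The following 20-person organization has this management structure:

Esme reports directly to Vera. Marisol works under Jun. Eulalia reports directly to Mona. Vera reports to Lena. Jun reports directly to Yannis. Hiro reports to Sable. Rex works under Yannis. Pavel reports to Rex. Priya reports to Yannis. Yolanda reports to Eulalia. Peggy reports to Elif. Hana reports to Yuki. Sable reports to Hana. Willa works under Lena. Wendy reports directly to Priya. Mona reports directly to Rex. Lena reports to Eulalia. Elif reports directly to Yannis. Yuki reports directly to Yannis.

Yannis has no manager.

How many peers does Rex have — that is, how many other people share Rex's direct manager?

4

Rex reports to Yannis. Yannis's other direct reports are Elif, Yuki, Priya, Jun — 4 peers.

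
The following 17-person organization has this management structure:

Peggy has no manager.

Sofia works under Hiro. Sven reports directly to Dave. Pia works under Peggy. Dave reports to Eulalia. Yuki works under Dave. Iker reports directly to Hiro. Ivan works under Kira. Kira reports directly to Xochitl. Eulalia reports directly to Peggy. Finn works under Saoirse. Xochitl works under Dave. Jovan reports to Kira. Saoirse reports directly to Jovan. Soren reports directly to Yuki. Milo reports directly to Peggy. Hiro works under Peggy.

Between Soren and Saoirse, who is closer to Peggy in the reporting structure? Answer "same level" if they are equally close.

Soren

Soren is 4 levels below Peggy; Saoirse is 6. Soren is higher.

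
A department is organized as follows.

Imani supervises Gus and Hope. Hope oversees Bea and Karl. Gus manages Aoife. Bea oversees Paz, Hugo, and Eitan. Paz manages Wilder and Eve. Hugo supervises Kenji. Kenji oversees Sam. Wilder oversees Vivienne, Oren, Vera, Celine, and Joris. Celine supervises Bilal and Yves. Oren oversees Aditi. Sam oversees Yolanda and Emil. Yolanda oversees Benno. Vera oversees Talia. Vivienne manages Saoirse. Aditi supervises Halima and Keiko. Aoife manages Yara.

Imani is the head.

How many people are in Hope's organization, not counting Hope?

24

Hope directly manages Bea, Karl. Under Bea: Eitan, Hugo, Kenji, Sam, Emil, Yolanda, Benno, Paz, Eve, Wilder, Joris, Vivienne, Saoirse, Vera, Talia, Oren, Aditi, Keiko, Halima, Celine, Yves, Bilal (22). Karl has no reports. So Hope's organization is 2 direct reports plus everyone under them: 23 + 1 = 24.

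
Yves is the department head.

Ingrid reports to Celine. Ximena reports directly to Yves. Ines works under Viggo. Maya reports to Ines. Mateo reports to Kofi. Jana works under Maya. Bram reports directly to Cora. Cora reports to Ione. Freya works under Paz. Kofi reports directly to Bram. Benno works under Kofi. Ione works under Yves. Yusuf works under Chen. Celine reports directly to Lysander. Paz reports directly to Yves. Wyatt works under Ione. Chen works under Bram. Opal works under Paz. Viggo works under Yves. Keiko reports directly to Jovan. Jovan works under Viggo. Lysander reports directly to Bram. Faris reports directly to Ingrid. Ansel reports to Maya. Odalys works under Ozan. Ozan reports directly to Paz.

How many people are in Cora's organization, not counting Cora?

Cora directly manages Bram. Under Bram: Kofi, Benno, Mateo, Chen, Yusuf, Lysander, Celine, Ingrid, Faris (9). That's 10 in total.

10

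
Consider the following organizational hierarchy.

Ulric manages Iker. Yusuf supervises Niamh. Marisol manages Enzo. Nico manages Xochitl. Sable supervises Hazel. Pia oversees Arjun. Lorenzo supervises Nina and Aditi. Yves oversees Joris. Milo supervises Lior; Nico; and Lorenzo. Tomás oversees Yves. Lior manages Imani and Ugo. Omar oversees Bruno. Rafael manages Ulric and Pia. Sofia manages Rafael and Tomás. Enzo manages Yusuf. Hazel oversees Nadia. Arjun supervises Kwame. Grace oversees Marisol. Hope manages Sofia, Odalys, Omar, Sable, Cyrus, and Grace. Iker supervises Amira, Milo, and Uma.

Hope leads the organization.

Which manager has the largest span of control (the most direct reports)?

Hope

Direct-report counts: Hope has 6; Grace has 1; Marisol has 1; Enzo has 1; Yusuf has 1; Sable has 1; Hazel has 1; Omar has 1; Sofia has 2; Tomás has 1; Yves has 1; Rafael has 2; Pia has 1; Arjun has 1; Ulric has 1; Iker has 3; Milo has 3; Nico has 1; Lior has 2; Lorenzo has 2. The largest is 6, held by Hope.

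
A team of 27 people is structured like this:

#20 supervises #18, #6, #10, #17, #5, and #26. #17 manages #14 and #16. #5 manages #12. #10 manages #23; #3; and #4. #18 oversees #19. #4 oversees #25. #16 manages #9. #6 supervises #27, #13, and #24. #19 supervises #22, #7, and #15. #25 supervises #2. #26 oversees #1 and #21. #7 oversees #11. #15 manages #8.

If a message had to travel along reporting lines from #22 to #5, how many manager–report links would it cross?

4

#22 is 3 levels below #20, and #5 is 1 level below #20 (their lowest common manager). The shortest path runs up from #22 to #20 and back down to #5: 3 + 1 = 4 links.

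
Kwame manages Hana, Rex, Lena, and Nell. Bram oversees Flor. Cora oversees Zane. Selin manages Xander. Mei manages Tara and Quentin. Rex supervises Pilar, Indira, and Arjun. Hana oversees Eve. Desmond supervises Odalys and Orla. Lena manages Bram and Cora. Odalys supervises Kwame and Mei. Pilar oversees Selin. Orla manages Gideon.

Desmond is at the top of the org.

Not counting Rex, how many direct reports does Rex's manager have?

3

Rex reports to Kwame. Kwame's other direct reports are Hana, Lena, Nell — 3 peers.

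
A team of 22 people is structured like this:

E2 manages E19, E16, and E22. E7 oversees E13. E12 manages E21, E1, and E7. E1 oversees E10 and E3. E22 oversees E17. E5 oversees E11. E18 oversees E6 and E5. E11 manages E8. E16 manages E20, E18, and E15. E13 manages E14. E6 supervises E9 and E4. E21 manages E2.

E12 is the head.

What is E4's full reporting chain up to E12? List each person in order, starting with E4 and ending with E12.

E4 reports to E6. E6 reports to E18. E18 reports to E16. E16 reports to E2. E2 reports to E21. E21 reports to E12. E12 is at the top.

E4 -> E6 -> E18 -> E16 -> E2 -> E21 -> E12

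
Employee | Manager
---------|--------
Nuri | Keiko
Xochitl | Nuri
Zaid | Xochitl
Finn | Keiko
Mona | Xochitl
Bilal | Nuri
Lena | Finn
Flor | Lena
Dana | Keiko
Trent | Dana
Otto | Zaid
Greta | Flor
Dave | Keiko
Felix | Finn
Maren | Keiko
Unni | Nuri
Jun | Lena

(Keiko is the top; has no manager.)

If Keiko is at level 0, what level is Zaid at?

Chain from Zaid up to Keiko: Zaid → Xochitl → Nuri → Keiko. That is 3 steps up, so Zaid is 3 levels below Keiko.

3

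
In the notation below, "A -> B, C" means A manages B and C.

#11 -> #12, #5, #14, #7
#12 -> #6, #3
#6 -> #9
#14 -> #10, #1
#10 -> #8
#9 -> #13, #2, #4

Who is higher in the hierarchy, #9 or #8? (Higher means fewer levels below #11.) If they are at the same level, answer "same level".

Both #9 and #8 are 3 levels below #11.

same level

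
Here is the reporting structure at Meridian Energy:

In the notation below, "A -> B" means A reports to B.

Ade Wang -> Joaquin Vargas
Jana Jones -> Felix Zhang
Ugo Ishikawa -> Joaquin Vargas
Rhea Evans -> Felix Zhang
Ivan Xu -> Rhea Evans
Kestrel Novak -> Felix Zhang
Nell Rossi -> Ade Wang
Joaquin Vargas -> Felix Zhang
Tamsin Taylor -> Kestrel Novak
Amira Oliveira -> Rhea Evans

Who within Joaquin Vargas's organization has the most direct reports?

Joaquin Vargas

Direct-report counts within Joaquin Vargas's organization: Joaquin Vargas has 2; Ade Wang has 1. The largest is 2, held by Joaquin Vargas.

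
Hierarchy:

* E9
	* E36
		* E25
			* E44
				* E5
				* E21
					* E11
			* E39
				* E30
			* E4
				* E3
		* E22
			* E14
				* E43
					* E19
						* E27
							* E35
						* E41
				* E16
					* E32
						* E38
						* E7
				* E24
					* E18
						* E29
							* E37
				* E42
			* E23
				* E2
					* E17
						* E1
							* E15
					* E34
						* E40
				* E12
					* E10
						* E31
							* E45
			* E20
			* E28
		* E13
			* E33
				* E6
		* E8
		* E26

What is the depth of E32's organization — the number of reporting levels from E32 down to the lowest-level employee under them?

The longest chain under E32 runs E32 → E7, which is 1 level below E32.

1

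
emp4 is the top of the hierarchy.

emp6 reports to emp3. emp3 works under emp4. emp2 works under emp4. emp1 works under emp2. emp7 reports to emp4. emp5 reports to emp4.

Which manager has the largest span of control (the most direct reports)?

emp4

Direct-report counts: emp4 has 4; emp3 has 1; emp2 has 1. The largest is 4, held by emp4.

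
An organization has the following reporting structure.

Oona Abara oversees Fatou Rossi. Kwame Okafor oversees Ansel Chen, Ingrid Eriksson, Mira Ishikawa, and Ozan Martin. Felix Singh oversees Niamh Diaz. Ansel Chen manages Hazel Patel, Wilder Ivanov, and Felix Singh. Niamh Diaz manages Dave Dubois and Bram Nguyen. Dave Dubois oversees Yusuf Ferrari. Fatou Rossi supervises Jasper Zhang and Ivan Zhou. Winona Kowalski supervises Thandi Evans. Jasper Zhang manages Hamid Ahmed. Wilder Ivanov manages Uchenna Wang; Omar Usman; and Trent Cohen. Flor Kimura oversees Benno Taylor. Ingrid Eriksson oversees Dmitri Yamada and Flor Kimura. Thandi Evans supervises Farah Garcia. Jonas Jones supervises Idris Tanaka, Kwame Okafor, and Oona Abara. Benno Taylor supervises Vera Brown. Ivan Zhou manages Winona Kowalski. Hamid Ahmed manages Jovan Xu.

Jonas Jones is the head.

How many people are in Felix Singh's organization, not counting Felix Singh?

Felix Singh directly manages Niamh Diaz. Under Niamh Diaz: Bram Nguyen, Dave Dubois, Yusuf Ferrari (3). That's 4 in total.

4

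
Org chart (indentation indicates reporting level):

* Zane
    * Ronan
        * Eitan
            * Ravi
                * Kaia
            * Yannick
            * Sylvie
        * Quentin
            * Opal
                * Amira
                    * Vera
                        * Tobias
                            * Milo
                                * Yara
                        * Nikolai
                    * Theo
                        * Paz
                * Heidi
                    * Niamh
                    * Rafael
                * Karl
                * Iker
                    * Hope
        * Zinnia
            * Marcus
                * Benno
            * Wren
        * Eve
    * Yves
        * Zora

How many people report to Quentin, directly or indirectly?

15

Quentin directly manages Opal. Under Opal: Iker, Hope, Karl, Heidi, Rafael, Niamh, Amira, Theo, Paz, Vera, Nikolai, Tobias, Milo, Yara (14). That's 15 in total.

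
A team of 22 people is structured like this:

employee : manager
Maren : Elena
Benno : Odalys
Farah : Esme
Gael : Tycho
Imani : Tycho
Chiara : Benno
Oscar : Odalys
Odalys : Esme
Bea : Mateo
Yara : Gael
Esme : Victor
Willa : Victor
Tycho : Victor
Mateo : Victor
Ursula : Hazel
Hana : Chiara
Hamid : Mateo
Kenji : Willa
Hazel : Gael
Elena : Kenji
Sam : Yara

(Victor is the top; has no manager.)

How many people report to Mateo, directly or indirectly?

Mateo directly manages Hamid, Bea. Hamid has no reports. Bea has no reports. So Mateo's organization is 2 direct reports plus everyone under them: 1 + 1 = 2.

2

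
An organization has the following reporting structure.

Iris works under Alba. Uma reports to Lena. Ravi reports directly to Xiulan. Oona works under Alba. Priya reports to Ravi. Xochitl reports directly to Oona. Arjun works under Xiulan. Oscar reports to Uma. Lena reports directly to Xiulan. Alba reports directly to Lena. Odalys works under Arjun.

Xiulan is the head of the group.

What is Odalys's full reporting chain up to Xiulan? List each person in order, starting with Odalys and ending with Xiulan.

Odalys reports to Arjun. Arjun reports to Xiulan. Xiulan is at the top.

Odalys -> Arjun -> Xiulan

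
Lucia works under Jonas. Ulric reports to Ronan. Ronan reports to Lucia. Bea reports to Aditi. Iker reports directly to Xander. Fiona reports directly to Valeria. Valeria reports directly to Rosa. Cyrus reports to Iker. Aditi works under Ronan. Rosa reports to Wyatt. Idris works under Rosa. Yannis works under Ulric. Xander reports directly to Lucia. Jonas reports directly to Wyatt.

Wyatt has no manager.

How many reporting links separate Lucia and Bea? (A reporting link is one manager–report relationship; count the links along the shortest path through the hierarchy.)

Bea is in Lucia's organization: the chain from Bea up to Lucia is Bea → Aditi → Ronan → Lucia, which is 3 links.

3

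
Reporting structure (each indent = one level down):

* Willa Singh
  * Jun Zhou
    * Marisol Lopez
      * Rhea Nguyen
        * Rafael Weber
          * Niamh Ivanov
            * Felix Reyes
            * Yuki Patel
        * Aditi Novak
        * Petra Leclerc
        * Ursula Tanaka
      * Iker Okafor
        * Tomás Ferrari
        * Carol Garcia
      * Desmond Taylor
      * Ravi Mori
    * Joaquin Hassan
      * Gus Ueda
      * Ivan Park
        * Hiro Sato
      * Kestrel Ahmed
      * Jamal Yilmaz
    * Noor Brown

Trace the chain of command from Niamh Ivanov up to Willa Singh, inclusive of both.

Niamh Ivanov reports to Rafael Weber. Rafael Weber reports to Rhea Nguyen. Rhea Nguyen reports to Marisol Lopez. Marisol Lopez reports to Jun Zhou. Jun Zhou reports to Willa Singh. Willa Singh is at the top.

Niamh Ivanov -> Rafael Weber -> Rhea Nguyen -> Marisol Lopez -> Jun Zhou -> Willa Singh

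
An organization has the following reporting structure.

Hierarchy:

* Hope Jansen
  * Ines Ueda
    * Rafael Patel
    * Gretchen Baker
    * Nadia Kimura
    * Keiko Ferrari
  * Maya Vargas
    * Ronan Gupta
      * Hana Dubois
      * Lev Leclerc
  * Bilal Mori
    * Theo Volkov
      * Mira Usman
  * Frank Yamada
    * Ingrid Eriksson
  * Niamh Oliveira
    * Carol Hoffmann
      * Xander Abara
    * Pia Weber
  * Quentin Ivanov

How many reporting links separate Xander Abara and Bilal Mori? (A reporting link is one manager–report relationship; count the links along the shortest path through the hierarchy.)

Xander Abara is 3 levels below Hope Jansen, and Bilal Mori is 1 level below Hope Jansen (their lowest common manager). The shortest path runs up from Xander Abara to Hope Jansen and back down to Bilal Mori: 3 + 1 = 4 links.

4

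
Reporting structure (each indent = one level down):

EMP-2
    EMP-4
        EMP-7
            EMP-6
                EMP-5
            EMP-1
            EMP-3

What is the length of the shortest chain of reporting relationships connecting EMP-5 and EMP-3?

3

EMP-5 is 2 levels below EMP-7, and EMP-3 is 1 level below EMP-7 (their lowest common manager). The shortest path runs up from EMP-5 to EMP-7 and back down to EMP-3: 2 + 1 = 3 links.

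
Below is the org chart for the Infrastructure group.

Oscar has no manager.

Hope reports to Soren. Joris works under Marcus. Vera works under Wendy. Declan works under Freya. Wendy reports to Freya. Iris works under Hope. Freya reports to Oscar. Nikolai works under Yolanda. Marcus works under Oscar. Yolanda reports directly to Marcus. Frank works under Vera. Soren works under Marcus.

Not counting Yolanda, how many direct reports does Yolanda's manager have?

Yolanda reports to Marcus. Marcus's other direct reports are Joris, Soren — 2 peers.

2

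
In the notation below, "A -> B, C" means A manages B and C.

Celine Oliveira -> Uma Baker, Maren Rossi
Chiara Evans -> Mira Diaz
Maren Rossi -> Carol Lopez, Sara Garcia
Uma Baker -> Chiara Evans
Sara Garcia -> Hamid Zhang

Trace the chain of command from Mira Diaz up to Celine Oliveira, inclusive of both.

Mira Diaz reports to Chiara Evans. Chiara Evans reports to Uma Baker. Uma Baker reports to Celine Oliveira. Celine Oliveira is at the top.

Mira Diaz -> Chiara Evans -> Uma Baker -> Celine Oliveira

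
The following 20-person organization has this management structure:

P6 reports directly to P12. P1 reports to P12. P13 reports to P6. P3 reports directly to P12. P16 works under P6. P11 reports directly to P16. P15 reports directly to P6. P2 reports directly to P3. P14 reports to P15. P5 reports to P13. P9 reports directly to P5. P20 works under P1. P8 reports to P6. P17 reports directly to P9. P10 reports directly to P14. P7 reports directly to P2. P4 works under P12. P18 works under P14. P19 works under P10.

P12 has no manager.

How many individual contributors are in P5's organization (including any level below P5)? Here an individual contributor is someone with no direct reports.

1

The only person in P5's organization with no one reporting to them is P17. That is 1.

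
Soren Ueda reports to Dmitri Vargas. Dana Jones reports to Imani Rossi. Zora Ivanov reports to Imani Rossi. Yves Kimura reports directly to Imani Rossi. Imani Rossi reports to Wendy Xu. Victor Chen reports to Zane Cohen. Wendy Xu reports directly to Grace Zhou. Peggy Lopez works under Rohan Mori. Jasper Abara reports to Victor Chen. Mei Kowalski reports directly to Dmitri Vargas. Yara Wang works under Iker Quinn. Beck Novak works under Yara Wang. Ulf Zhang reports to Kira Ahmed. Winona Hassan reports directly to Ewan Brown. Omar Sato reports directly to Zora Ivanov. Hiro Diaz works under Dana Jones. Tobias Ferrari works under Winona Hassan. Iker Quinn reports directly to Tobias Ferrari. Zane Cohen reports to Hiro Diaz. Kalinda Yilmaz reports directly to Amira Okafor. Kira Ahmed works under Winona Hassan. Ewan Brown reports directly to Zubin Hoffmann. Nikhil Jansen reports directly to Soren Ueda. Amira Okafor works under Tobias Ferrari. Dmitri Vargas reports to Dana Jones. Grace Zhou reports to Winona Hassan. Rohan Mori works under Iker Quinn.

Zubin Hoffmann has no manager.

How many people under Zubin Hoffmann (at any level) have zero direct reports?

The people in Zubin Hoffmann's organization with no one reporting to them are Ulf Zhang, Mei Kowalski, Nikhil Jansen, Jasper Abara, Omar Sato, Yves Kimura, Peggy Lopez, Beck Novak, Kalinda Yilmaz. That is 9.

9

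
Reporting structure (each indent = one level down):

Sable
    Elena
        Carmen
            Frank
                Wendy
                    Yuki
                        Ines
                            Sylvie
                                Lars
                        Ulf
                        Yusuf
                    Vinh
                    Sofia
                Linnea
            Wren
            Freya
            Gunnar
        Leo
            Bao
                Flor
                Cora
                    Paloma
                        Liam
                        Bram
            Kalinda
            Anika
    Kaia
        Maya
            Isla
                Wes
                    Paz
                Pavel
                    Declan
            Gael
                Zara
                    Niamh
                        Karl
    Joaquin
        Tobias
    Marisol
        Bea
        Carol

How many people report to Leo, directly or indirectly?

Leo directly manages Bao, Kalinda, Anika. Under Bao: Cora, Paloma, Bram, Liam, Flor (5). Kalinda has no reports. Anika has no reports. So Leo's organization is 3 direct reports plus everyone under them: 6 + 1 + 1 = 8.

8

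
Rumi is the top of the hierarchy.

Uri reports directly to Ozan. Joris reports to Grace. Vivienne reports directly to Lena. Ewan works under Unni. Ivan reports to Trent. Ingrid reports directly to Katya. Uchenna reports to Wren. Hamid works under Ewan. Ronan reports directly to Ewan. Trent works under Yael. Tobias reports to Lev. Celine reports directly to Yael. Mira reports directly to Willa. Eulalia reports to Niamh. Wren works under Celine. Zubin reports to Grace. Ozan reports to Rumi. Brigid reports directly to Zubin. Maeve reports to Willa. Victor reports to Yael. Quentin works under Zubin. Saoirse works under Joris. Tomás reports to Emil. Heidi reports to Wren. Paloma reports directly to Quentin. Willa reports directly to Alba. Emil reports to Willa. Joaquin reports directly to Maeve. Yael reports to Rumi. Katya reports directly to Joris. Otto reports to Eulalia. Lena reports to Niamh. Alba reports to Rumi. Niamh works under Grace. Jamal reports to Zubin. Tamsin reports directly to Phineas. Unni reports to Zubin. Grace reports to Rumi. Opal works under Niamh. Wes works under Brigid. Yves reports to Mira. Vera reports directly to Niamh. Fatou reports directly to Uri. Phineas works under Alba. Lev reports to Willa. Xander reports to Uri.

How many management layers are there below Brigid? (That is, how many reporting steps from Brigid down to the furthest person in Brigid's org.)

1

The longest chain under Brigid runs Brigid → Wes, which is 1 level below Brigid.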